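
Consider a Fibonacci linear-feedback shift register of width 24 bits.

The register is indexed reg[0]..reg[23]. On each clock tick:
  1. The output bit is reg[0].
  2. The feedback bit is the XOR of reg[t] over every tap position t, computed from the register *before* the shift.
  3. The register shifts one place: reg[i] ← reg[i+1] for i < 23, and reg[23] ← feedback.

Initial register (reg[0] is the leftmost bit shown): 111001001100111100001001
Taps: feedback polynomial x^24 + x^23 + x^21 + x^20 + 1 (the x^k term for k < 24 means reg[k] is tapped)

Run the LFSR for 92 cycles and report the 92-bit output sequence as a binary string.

tick  register→output (feedback)
  0  111001001100111100001001→1 (1)
  1  110010011001111000010011→1 (0)
  2  100100110011110000100110→1 (0)
  3  001001100111100001001100→0 (0)
  4  010011001111000010011000→0 (1)
  5  100110011110000100110001→1 (0)
  6  001100111100001001100010→0 (0)
  7  011001111000010011000100→0 (1)
  8  110011110000100110001001→1 (1)
  9  100111100001001100010011→1 (0)
 10  001111000010011000100110→0 (1)
 11  011110000100110001001101→0 (1)
 12  111100001001100010011011→1 (1)
 13  111000010011000100110111→1 (1)
 14  110000100110001001101111→1 (0)
 15  100001001100010011011110→1 (1)
 16  000010011000100110111101→0 (1)
 17  000100110001001101111011→0 (0)
 18  001001100010011011110110→0 (1)
 19  010011000100110111101101→0 (1)
 20  100110001001101111011011→1 (1)
 21  001100010011011110110111→0 (0)
 22  011000100110111101101110→0 (0)
 23  110001001101111011011100→1 (1)
 24  100010011011110110111001→1 (1)
 25  000100110111101101110011→0 (1)
 26  001001101111011011100111→0 (0)
 27  010011011110110111001110→0 (0)
 28  100110111101101110011100→1 (1)
 29  001101111011011100111001→0 (0)
 30  011011110110111001110010→0 (0)
 31  110111101101110011100100→1 (0)
 32  101111011011100111001000→1 (0)
 33  011110110111001110010000→0 (0)
 34  111101101110011100100000→1 (1)
 35  111011011100111001000001→1 (0)
 36  110110111001110010000010→1 (1)
 37  101101110011100100000101→1 (1)
 38  011011100111001000001011→0 (0)
 39  110111001110010000010110→1 (0)
 40  101110011100100000101100→1 (1)
 41  011100111001000001011001→0 (0)
 42  111001110010000010110010→1 (1)
 43  110011100100000101100101→1 (1)
 44  100111001000001011001011→1 (1)
 45  001110010000010110010111→0 (0)
 46  011100100000101100101110→0 (0)
 47  111001000001011001011100→1 (1)
 48  110010000010110010111001→1 (1)
 49  100100000101100101110011→1 (0)
 50  001000001011001011100110→0 (1)
 51  010000010110010111001101→0 (1)
 52  100000101100101110011011→1 (1)
 53  000001011001011100110111→0 (0)
 54  000010110010111001101110→0 (0)
 55  000101100101110011011100→0 (0)
 56  001011001011100110111000→0 (1)
 57  010110010111001101110001→0 (1)
 58  101100101110011011100011→1 (0)
 59  011001011100110111000110→0 (1)
 60  110010111001101110001101→1 (0)
 61  100101110011011100011010→1 (0)
 62  001011100110111000110100→0 (1)
 63  010111001101110001101001→0 (0)
 64  101110011011100011010010→1 (1)
 65  011100110111000110100101→0 (0)
 66  111001101110001101001010→1 (0)
 67  110011011100011010010100→1 (0)
 68  100110111000110100101000→1 (0)
 69  001101110001101001010000→0 (0)
 70  011011100011010010100000→0 (0)
 71  110111000110100101000000→1 (1)
 72  101110001101001010000001→1 (0)
 73  011100011010010100000010→0 (0)
 74  111000110100101000000100→1 (0)
 75  110001101001010000001000→1 (0)
 76  100011010010100000010000→1 (1)
 77  000110100101000000100001→0 (1)
 78  001101001010000001000011→0 (1)
 79  011010010100000010000111→0 (0)
 80  110100101000000100001110→1 (1)
 81  101001010000001000011101→1 (0)
 82  010010100000010000111010→0 (1)
 83  100101000000100001110101→1 (1)
 84  001010000001000011101011→0 (0)
 85  010100000010000111010110→0 (1)
 86  101000000100001110101101→1 (0)
 87  010000001000011101011010→0 (1)
 88  100000010000111010110101→1 (1)
 89  000000100001110101101011→0 (0)
 90  000001000011101011010110→0 (1)
 91  000010000111010110101101→0 (1)

11100100110011110000100110001001101111011011100111001000001011001011100110111000110100101000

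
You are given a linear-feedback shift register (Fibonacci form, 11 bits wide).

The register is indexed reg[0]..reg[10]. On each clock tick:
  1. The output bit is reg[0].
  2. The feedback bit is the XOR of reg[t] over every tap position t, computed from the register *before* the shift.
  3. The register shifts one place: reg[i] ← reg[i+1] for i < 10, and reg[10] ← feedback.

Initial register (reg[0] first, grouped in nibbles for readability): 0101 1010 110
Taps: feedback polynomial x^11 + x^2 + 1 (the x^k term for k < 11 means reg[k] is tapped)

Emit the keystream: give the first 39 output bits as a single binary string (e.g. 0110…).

tick  register→output (feedback)
  0  01011010110→0 (0)
  1  10110101100→1 (0)
  2  01101011000→0 (1)
  3  11010110001→1 (1)
  4  10101100011→1 (0)
  5  01011000110→0 (0)
  6  10110001100→1 (0)
  7  01100011000→0 (1)
  8  11000110001→1 (1)
  9  10001100011→1 (1)
 10  00011000111→0 (0)
 11  00110001110→0 (1)
 12  01100011101→0 (1)
 13  11000111011→1 (1)
 14  10001110111→1 (1)
 15  00011101111→0 (0)
 16  00111011110→0 (1)
 17  01110111101→0 (1)
 18  11101111011→1 (0)
 19  11011110110→1 (1)
 20  10111101101→1 (0)
 21  01111011010→0 (1)
 22  11110110101→1 (0)
 23  11101101010→1 (0)
 24  11011010100→1 (1)
 25  10110101001→1 (0)
 26  01101010010→0 (1)
 27  11010100101→1 (1)
 28  10101001011→1 (0)
 29  01010010110→0 (0)
 30  10100101100→1 (0)
 31  01001011000→0 (0)
 32  10010110000→1 (1)
 33  00101100001→0 (1)
 34  01011000011→0 (0)
 35  10110000110→1 (0)
 36  01100001100→0 (1)
 37  11000011001→1 (1)
 38  10000110011→1 (1)

010110101100011000111011110110101001011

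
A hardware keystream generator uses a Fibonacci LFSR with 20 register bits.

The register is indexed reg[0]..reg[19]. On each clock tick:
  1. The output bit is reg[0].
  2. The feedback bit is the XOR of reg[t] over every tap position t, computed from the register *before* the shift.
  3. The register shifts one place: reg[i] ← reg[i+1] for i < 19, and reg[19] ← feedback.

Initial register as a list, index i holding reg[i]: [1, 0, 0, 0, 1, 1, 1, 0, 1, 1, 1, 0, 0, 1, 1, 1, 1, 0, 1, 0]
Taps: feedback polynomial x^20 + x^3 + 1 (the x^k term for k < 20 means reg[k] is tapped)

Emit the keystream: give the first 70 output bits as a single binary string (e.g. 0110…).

tick  register→output (feedback)
  0  10001110111001111010→1 (1)
  1  00011101110011110101→0 (1)
  2  00111011100111101011→0 (1)
  3  01110111001111010111→0 (1)
  4  11101110011110101111→1 (1)
  5  11011100111101011111→1 (0)
  6  10111001111010111110→1 (0)
  7  01110011110101111100→0 (1)
  8  11100111101011111001→1 (1)
  9  11001111010111110011→1 (1)
 10  10011110101111100111→1 (0)
 11  00111101011111001110→0 (1)
 12  01111010111110011101→0 (1)
 13  11110101111100111011→1 (0)
 14  11101011111001110110→1 (1)
 15  11010111110011101101→1 (0)
 16  10101111100111011010→1 (1)
 17  01011111001110110101→0 (1)
 18  10111110011101101011→1 (0)
 19  01111100111011010110→0 (1)
 20  11111001110110101101→1 (0)
 21  11110011101101011010→1 (0)
 22  11100111011010110100→1 (1)
 23  11001110110101101001→1 (1)
 24  10011101101011010011→1 (0)
 25  00111011010110100110→0 (1)
 26  01110110101101001101→0 (1)
 27  11101101011010011011→1 (1)
 28  11011010110100110111→1 (0)
 29  10110101101001101110→1 (0)
 30  01101011010011011100→0 (0)
 31  11010110100110111000→1 (0)
 32  10101101001101110000→1 (1)
 33  01011010011011100001→0 (1)
 34  10110100110111000011→1 (0)
 35  01101001101110000110→0 (0)
 36  11010011011100001100→1 (0)
 37  10100110111000011000→1 (1)
 38  01001101110000110001→0 (0)
 39  10011011100001100010→1 (0)
 40  00110111000011000100→0 (1)
 41  01101110000110001001→0 (0)
 42  11011100001100010010→1 (0)
 43  10111000011000100100→1 (0)
 44  01110000110001001000→0 (1)
 45  11100001100010010001→1 (1)
 46  11000011000100100011→1 (1)
 47  10000110001001000111→1 (1)
 48  00001100010010001111→0 (0)
 49  00011000100100011110→0 (1)
 50  00110001001000111101→0 (1)
 51  01100010010001111011→0 (0)
 52  11000100100011110110→1 (1)
 53  10001001000111101101→1 (1)
 54  00010010001111011011→0 (1)
 55  00100100011110110111→0 (0)
 56  01001000111101101110→0 (0)
 57  10010001111011011100→1 (0)
 58  00100011110110111000→0 (0)
 59  01000111101101110000→0 (0)
 60  10001111011011100000→1 (1)
 61  00011110110111000001→0 (1)
 62  00111101101110000011→0 (1)
 63  01111011011100000111→0 (1)
 64  11110110111000001111→1 (0)
 65  11101101110000011110→1 (1)
 66  11011011100000111101→1 (0)
 67  10110111000001111010→1 (0)
 68  01101110000011110100→0 (0)
 69  11011100000111101000→1 (0)

1000111011100111101011111001110110101101001101110000110001001000111101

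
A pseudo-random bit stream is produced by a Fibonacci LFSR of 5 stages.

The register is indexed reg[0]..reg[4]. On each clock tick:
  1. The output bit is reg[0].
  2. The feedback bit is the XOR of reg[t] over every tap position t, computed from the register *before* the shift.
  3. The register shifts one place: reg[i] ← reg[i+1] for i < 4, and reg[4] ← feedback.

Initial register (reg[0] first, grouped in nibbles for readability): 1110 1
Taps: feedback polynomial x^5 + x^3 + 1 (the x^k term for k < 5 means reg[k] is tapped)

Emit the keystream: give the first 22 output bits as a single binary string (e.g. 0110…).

1110110001111100110100

tick  register→output (feedback)
  0  11101→1 (1)
  1  11011→1 (0)
  2  10110→1 (0)
  3  01100→0 (0)
  4  11000→1 (1)
  5  10001→1 (1)
  6  00011→0 (1)
  7  00111→0 (1)
  8  01111→0 (1)
  9  11111→1 (0)
 10  11110→1 (0)
 11  11100→1 (1)
 12  11001→1 (1)
 13  10011→1 (0)
 14  00110→0 (1)
 15  01101→0 (0)
 16  11010→1 (0)
 17  10100→1 (1)
 18  01001→0 (0)
 19  10010→1 (0)
 20  00100→0 (0)
 21  01000→0 (0)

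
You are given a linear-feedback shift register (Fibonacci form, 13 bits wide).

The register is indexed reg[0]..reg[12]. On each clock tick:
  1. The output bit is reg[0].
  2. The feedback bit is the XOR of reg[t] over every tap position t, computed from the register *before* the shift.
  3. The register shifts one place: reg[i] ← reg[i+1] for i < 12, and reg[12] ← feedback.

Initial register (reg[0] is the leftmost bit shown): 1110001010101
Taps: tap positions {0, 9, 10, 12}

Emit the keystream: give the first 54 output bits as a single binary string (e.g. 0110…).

111000101010111111100101000010110101101100001101001101

k : reg_k → out_k, fb_k
0: 1110001010101 → 1, fb=1
1: 1100010101011 → 1, fb=1
2: 1000101010111 → 1, fb=1
3: 0001010101111 → 0, fb=1
4: 0010101011111 → 0, fb=1
5: 0101010111111 → 0, fb=1
6: 1010101111111 → 1, fb=0
7: 0101011111110 → 0, fb=0
8: 1010111111100 → 1, fb=1
9: 0101111111001 → 0, fb=0
10: 1011111110010 → 1, fb=1
11: 0111111100101 → 0, fb=0
12: 1111111001010 → 1, fb=0
13: 1111110010100 → 1, fb=0
14: 1111100101000 → 1, fb=0
15: 1111001010000 → 1, fb=1
16: 1110010100001 → 1, fb=0
17: 1100101000010 → 1, fb=1
18: 1001010000101 → 1, fb=1
19: 0010100001011 → 0, fb=0
20: 0101000010110 → 0, fb=1
21: 1010000101101 → 1, fb=0
22: 0100001011010 → 0, fb=1
23: 1000010110101 → 1, fb=1
24: 0000101101011 → 0, fb=0
25: 0001011010110 → 0, fb=1
26: 0010110101101 → 0, fb=1
27: 0101101011011 → 0, fb=0
28: 1011010110110 → 1, fb=0
29: 0110101101100 → 0, fb=0
30: 1101011011000 → 1, fb=0
31: 1010110110000 → 1, fb=1
32: 0101101100001 → 0, fb=1
33: 1011011000011 → 1, fb=0
34: 0110110000110 → 0, fb=1
35: 1101100001101 → 1, fb=0
36: 1011000011010 → 1, fb=0
37: 0110000110100 → 0, fb=1
38: 1100001101001 → 1, fb=1
39: 1000011010011 → 1, fb=0
40: 0000110100110 → 0, fb=1
41: 0001101001101 → 0, fb=1
42: 0011010011011 → 0, fb=0
43: 0110100110110 → 0, fb=1
44: 1101001101101 → 1, fb=0
45: 1010011011010 → 1, fb=0
46: 0100110110100 → 0, fb=1
47: 1001101101001 → 1, fb=1
48: 0011011010011 → 0, fb=1
49: 0110110100111 → 0, fb=0
50: 1101101001110 → 1, fb=1
51: 1011010011101 → 1, fb=0
52: 0110100111010 → 0, fb=1
53: 1101001110101 → 1, fb=1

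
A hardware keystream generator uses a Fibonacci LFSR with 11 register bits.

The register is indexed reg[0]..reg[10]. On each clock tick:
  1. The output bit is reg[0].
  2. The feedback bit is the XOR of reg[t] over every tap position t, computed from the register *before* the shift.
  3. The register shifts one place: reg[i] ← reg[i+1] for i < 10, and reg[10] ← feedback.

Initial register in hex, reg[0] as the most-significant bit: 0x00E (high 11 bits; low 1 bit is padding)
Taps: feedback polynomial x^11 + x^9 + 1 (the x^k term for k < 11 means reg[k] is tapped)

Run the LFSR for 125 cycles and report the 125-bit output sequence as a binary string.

step | reg (before) | out | fb
   0 | 00000000111 | 0 | 1
   1 | 00000001111 | 0 | 1
   2 | 00000011111 | 0 | 1
   3 | 00000111111 | 0 | 1
   4 | 00001111111 | 0 | 1
   5 | 00011111111 | 0 | 1
   6 | 00111111111 | 0 | 1
   7 | 01111111111 | 0 | 1
   8 | 11111111111 | 1 | 0
   9 | 11111111110 | 1 | 0
  10 | 11111111100 | 1 | 1
  11 | 11111111001 | 1 | 1
  12 | 11111110011 | 1 | 0
  13 | 11111100110 | 1 | 0
  14 | 11111001100 | 1 | 1
  15 | 11110011001 | 1 | 1
  16 | 11100110011 | 1 | 0
  17 | 11001100110 | 1 | 0
  18 | 10011001100 | 1 | 1
  19 | 00110011001 | 0 | 0
  20 | 01100110010 | 0 | 1
  21 | 11001100101 | 1 | 1
  22 | 10011001011 | 1 | 0
  23 | 00110010110 | 0 | 1
  24 | 01100101101 | 0 | 0
  25 | 11001011010 | 1 | 0
  26 | 10010110100 | 1 | 1
  27 | 00101101001 | 0 | 0
  28 | 01011010010 | 0 | 1
  29 | 10110100101 | 1 | 1
  30 | 01101001011 | 0 | 1
  31 | 11010010111 | 1 | 0
  32 | 10100101110 | 1 | 0
  33 | 01001011100 | 0 | 0
  34 | 10010111000 | 1 | 1
  35 | 00101110001 | 0 | 0
  36 | 01011100010 | 0 | 1
  37 | 10111000101 | 1 | 1
  38 | 01110001011 | 0 | 1
  39 | 11100010111 | 1 | 0
  40 | 11000101110 | 1 | 0
  41 | 10001011100 | 1 | 1
  42 | 00010111001 | 0 | 0
  43 | 00101110010 | 0 | 1
  44 | 01011100101 | 0 | 0
  45 | 10111001010 | 1 | 0
  46 | 01110010100 | 0 | 0
  47 | 11100101000 | 1 | 1
  48 | 11001010001 | 1 | 1
  49 | 10010100011 | 1 | 0
  50 | 00101000110 | 0 | 1
  51 | 01010001101 | 0 | 0
  52 | 10100011010 | 1 | 0
  53 | 01000110100 | 0 | 0
  54 | 10001101000 | 1 | 1
  55 | 00011010001 | 0 | 0
  56 | 00110100010 | 0 | 1
  57 | 01101000101 | 0 | 0
  58 | 11010001010 | 1 | 0
  59 | 10100010100 | 1 | 1
  60 | 01000101001 | 0 | 0
  61 | 10001010010 | 1 | 0
  62 | 00010100100 | 0 | 0
  63 | 00101001000 | 0 | 0
  64 | 01010010000 | 0 | 0
  65 | 10100100000 | 1 | 1
  66 | 01001000001 | 0 | 0
  67 | 10010000010 | 1 | 0
  68 | 00100000100 | 0 | 0
  69 | 01000001000 | 0 | 0
  70 | 10000010000 | 1 | 1
  71 | 00000100001 | 0 | 0
  72 | 00001000010 | 0 | 1
  73 | 00010000101 | 0 | 0
  74 | 00100001010 | 0 | 1
  75 | 01000010101 | 0 | 0
  76 | 10000101010 | 1 | 0
  77 | 00001010100 | 0 | 0
  78 | 00010101000 | 0 | 0
  79 | 00101010000 | 0 | 0
  80 | 01010100000 | 0 | 0
  81 | 10101000000 | 1 | 1
  82 | 01010000001 | 0 | 0
  83 | 10100000010 | 1 | 0
  84 | 01000000100 | 0 | 0
  85 | 10000001000 | 1 | 1
  86 | 00000010001 | 0 | 0
  87 | 00000100010 | 0 | 1
  88 | 00001000101 | 0 | 0
  89 | 00010001010 | 0 | 1
  90 | 00100010101 | 0 | 0
  91 | 01000101010 | 0 | 1
  92 | 10001010101 | 1 | 1
  93 | 00010101011 | 0 | 1
  94 | 00101010111 | 0 | 1
  95 | 01010101111 | 0 | 1
  96 | 10101011111 | 1 | 0
  97 | 01010111110 | 0 | 1
  98 | 10101111101 | 1 | 1
  99 | 01011111011 | 0 | 1
 100 | 10111110111 | 1 | 0
 101 | 01111101110 | 0 | 1
 102 | 11111011101 | 1 | 1
 103 | 11110111011 | 1 | 0
 104 | 11101110110 | 1 | 0
 105 | 11011101100 | 1 | 1
 106 | 10111011001 | 1 | 1
 107 | 01110110011 | 0 | 1
 108 | 11101100111 | 1 | 0
 109 | 11011001110 | 1 | 0
 110 | 10110011100 | 1 | 1
 111 | 01100111001 | 0 | 0
 112 | 11001110010 | 1 | 0
 113 | 10011100100 | 1 | 1
 114 | 00111001001 | 0 | 0
 115 | 01110010010 | 0 | 1
 116 | 11100100101 | 1 | 1
 117 | 11001001011 | 1 | 0
 118 | 10010010110 | 1 | 0
 119 | 00100101100 | 0 | 0
 120 | 01001011000 | 0 | 0
 121 | 10010110000 | 1 | 1
 122 | 00101100001 | 0 | 0
 123 | 01011000010 | 0 | 1
 124 | 10110000101 | 1 | 1

00000000111111111110011001100101101001011100010111001010001101000101001000001000010101000000100010101011111011101100111001001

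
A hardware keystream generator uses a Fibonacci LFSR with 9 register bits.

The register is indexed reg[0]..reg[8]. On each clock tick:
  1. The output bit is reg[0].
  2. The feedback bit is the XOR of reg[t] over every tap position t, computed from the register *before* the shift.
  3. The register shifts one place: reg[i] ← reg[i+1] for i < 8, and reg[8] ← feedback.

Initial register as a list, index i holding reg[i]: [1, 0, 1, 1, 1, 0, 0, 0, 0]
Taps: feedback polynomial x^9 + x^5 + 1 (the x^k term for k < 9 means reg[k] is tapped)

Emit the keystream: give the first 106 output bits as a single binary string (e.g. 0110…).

1011100001011001101101111010000111001100001001000101011101011110010010111001110000001110111010011110101001

tick  register→output (feedback)
  0  101110000→1 (1)
  1  011100001→0 (0)
  2  111000010→1 (1)
  3  110000101→1 (1)
  4  100001011→1 (0)
  5  000010110→0 (0)
  6  000101100→0 (1)
  7  001011001→0 (1)
  8  010110011→0 (0)
  9  101100110→1 (1)
 10  011001101→0 (1)
 11  110011011→1 (0)
 12  100110110→1 (1)
 13  001101101→0 (1)
 14  011011011→0 (1)
 15  110110111→1 (1)
 16  101101111→1 (0)
 17  011011110→0 (1)
 18  110111101→1 (0)
 19  101111010→1 (0)
 20  011110100→0 (0)
 21  111101000→1 (0)
 22  111010000→1 (1)
 23  110100001→1 (1)
 24  101000011→1 (1)
 25  010000111→0 (0)
 26  100001110→1 (0)
 27  000011100→0 (1)
 28  000111001→0 (1)
 29  001110011→0 (0)
 30  011100110→0 (0)
 31  111001100→1 (0)
 32  110011000→1 (0)
 33  100110000→1 (1)
 34  001100001→0 (0)
 35  011000010→0 (0)
 36  110000100→1 (1)
 37  100001001→1 (0)
 38  000010010→0 (0)
 39  000100100→0 (0)
 40  001001000→0 (1)
 41  010010001→0 (0)
 42  100100010→1 (1)
 43  001000101→0 (0)
 44  010001010→0 (1)
 45  100010101→1 (1)
 46  000101011→0 (1)
 47  001010111→0 (0)
 48  010101110→0 (1)
 49  101011101→1 (0)
 50  010111010→0 (1)
 51  101110101→1 (1)
 52  011101011→0 (1)
 53  111010111→1 (1)
 54  110101111→1 (0)
 55  101011110→1 (0)
 56  010111100→0 (1)
 57  101111001→1 (0)
 58  011110010→0 (0)
 59  111100100→1 (1)
 60  111001001→1 (0)
 61  110010010→1 (1)
 62  100100101→1 (1)
 63  001001011→0 (1)
 64  010010111→0 (0)
 65  100101110→1 (0)
 66  001011100→0 (1)
 67  010111001→0 (1)
 68  101110011→1 (1)
 69  011100111→0 (0)
 70  111001110→1 (0)
 71  110011100→1 (0)
 72  100111000→1 (0)
 73  001110000→0 (0)
 74  011100000→0 (0)
 75  111000000→1 (1)
 76  110000001→1 (1)
 77  100000011→1 (1)
 78  000000111→0 (0)
 79  000001110→0 (1)
 80  000011101→0 (1)
 81  000111011→0 (1)
 82  001110111→0 (0)
 83  011101110→0 (1)
 84  111011101→1 (0)
 85  110111010→1 (0)
 86  101110100→1 (1)
 87  011101001→0 (1)
 88  111010011→1 (1)
 89  110100111→1 (1)
 90  101001111→1 (0)
 91  010011110→0 (1)
 92  100111101→1 (0)
 93  001111010→0 (1)
 94  011110101→0 (0)
 95  111101010→1 (0)
 96  111010100→1 (1)
 97  110101001→1 (0)
 98  101010010→1 (1)
 99  010100101→0 (0)
100  101001010→1 (0)
101  010010100→0 (0)
102  100101000→1 (0)
103  001010000→0 (0)
104  010100000→0 (0)
105  101000000→1 (1)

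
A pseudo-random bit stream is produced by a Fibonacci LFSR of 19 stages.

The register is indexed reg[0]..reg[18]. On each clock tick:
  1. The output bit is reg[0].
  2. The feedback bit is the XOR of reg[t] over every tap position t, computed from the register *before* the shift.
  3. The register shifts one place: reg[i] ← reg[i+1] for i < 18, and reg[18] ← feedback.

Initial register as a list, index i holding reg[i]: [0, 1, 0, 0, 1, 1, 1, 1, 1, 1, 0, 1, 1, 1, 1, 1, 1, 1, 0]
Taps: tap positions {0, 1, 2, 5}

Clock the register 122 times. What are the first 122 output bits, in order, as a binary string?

01001111110111111100001010011100111000111100100101011010010010101011100111010100010000101111010010110010010010110010101011

k : reg_k → out_k, fb_k
0: 0100111111011111110 → 0, fb=0
1: 1001111110111111100 → 1, fb=0
2: 0011111101111111000 → 0, fb=0
3: 0111111011111110000 → 0, fb=1
4: 1111110111111100001 → 1, fb=0
5: 1111101111111000010 → 1, fb=1
6: 1111011111110000101 → 1, fb=0
7: 1110111111100001010 → 1, fb=0
8: 1101111111000010100 → 1, fb=1
9: 1011111110000101001 → 1, fb=1
10: 0111111100001010011 → 0, fb=1
11: 1111111000010100111 → 1, fb=0
12: 1111110000101001110 → 1, fb=0
13: 1111100001010011100 → 1, fb=1
14: 1111000010100111001 → 1, fb=1
15: 1110000101001110011 → 1, fb=1
16: 1100001010011100111 → 1, fb=0
17: 1000010100111001110 → 1, fb=0
18: 0000101001110011100 → 0, fb=0
19: 0001010011100111000 → 0, fb=1
20: 0010100111001110001 → 0, fb=1
21: 0101001110011100011 → 0, fb=1
22: 1010011100111000111 → 1, fb=1
23: 0100111001110001111 → 0, fb=0
24: 1001110011100011110 → 1, fb=0
25: 0011100111000111100 → 0, fb=1
26: 0111001110001111001 → 0, fb=0
27: 1110011100011110010 → 1, fb=0
28: 1100111000111100100 → 1, fb=1
29: 1001110001111001001 → 1, fb=0
30: 0011100011110010010 → 0, fb=1
31: 0111000111100100101 → 0, fb=0
32: 1110001111001001010 → 1, fb=1
33: 1100011110010010101 → 1, fb=1
34: 1000111100100101011 → 1, fb=0
35: 0001111001001010110 → 0, fb=1
36: 0011110010010101101 → 0, fb=0
37: 0111100100101011010 → 0, fb=0
38: 1111001001010110100 → 1, fb=1
39: 1110010010101101001 → 1, fb=0
40: 1100100101011010010 → 1, fb=0
41: 1001001010110100100 → 1, fb=1
42: 0010010101101001001 → 0, fb=0
43: 0100101011010010010 → 0, fb=1
44: 1001010110100100101 → 1, fb=0
45: 0010101101001001010 → 0, fb=1
46: 0101011010010010101 → 0, fb=0
47: 1010110100100101010 → 1, fb=1
48: 0101101001001010101 → 0, fb=1
49: 1011010010010101011 → 1, fb=1
50: 0110100100101010111 → 0, fb=0
51: 1101001001010101110 → 1, fb=0
52: 1010010010101011100 → 1, fb=1
53: 0100100101010111001 → 0, fb=1
54: 1001001010101110011 → 1, fb=1
55: 0010010101011100111 → 0, fb=0
56: 0100101010111001110 → 0, fb=1
57: 1001010101110011101 → 1, fb=0
58: 0010101011100111010 → 0, fb=1
59: 0101010111001110101 → 0, fb=0
60: 1010101110011101010 → 1, fb=0
61: 0101011100111010100 → 0, fb=0
62: 1010111001110101000 → 1, fb=1
63: 0101110011101010001 → 0, fb=0
64: 1011100111010100010 → 1, fb=0
65: 0111001110101000100 → 0, fb=0
66: 1110011101010001000 → 1, fb=0
67: 1100111010100010000 → 1, fb=1
68: 1001110101000100001 → 1, fb=0
69: 0011101010001000010 → 0, fb=1
70: 0111010100010000101 → 0, fb=1
71: 1110101000100001011 → 1, fb=1
72: 1101010001000010111 → 1, fb=1
73: 1010100010000101111 → 1, fb=0
74: 0101000100001011110 → 0, fb=1
75: 1010001000010111101 → 1, fb=0
76: 0100010000101111010 → 0, fb=0
77: 1000100001011110100 → 1, fb=1
78: 0001000010111101001 → 0, fb=0
79: 0010000101111010010 → 0, fb=1
80: 0100001011110100101 → 0, fb=1
81: 1000010111101001011 → 1, fb=0
82: 0000101111010010110 → 0, fb=0
83: 0001011110100101100 → 0, fb=1
84: 0010111101001011001 → 0, fb=0
85: 0101111010010110010 → 0, fb=0
86: 1011110100101100100 → 1, fb=1
87: 0111101001011001001 → 0, fb=0
88: 1111010010110010010 → 1, fb=0
89: 1110100101100100100 → 1, fb=1
90: 1101001011001001001 → 1, fb=0
91: 1010010110010010010 → 1, fb=1
92: 0100101100100100101 → 0, fb=1
93: 1001011001001001011 → 1, fb=0
94: 0010110010010010110 → 0, fb=0
95: 0101100100100101100 → 0, fb=1
96: 1011001001001011001 → 1, fb=0
97: 0110010010010110010 → 0, fb=1
98: 1100100100101100101 → 1, fb=0
99: 1001001001011001010 → 1, fb=1
100: 0010010010110010101 → 0, fb=0
101: 0100100101100101010 → 0, fb=1
102: 1001001011001010101 → 1, fb=1
103: 0010010110010101011 → 0, fb=0
104: 0100101100101010110 → 0, fb=1
105: 1001011001010101101 → 1, fb=0
106: 0010110010101011010 → 0, fb=0
107: 0101100101010110100 → 0, fb=1
108: 1011001010101101001 → 1, fb=0
109: 0110010101011010010 → 0, fb=1
110: 1100101010110100101 → 1, fb=0
111: 1001010101101001010 → 1, fb=0
112: 0010101011010010100 → 0, fb=1
113: 0101010110100101001 → 0, fb=0
114: 1010101101001010010 → 1, fb=0
115: 0101011010010100100 → 0, fb=0
116: 1010110100101001000 → 1, fb=1
117: 0101101001010010001 → 0, fb=1
118: 1011010010100100011 → 1, fb=1
119: 0110100101001000111 → 0, fb=0
120: 1101001010010001110 → 1, fb=0
121: 1010010100100011100 → 1, fb=1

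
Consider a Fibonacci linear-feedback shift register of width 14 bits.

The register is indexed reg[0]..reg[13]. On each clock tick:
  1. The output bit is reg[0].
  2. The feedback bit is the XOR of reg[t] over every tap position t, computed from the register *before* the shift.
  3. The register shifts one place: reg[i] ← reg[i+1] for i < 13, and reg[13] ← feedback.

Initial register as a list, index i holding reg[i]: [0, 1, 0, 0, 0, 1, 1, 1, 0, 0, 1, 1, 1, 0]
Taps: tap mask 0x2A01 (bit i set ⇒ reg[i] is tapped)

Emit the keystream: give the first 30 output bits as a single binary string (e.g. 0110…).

010001110011101011100101101000

step | reg (before) | out | fb
   0 | 01000111001110 | 0 | 1
   1 | 10001110011101 | 1 | 0
   2 | 00011100111010 | 0 | 1
   3 | 00111001110101 | 0 | 1
   4 | 01110011101011 | 0 | 1
   5 | 11100111010111 | 1 | 0
   6 | 11001110101110 | 1 | 0
   7 | 10011101011100 | 1 | 1
   8 | 00111010111001 | 0 | 0
   9 | 01110101110010 | 0 | 1
  10 | 11101011100101 | 1 | 1
  11 | 11010111001011 | 1 | 0
  12 | 10101110010110 | 1 | 1
  13 | 01011100101101 | 0 | 0
  14 | 10111001011010 | 1 | 0
  15 | 01110010110100 | 0 | 0
  16 | 11100101101000 | 1 | 1
  17 | 11001011010001 | 1 | 1
  18 | 10010110100011 | 1 | 0
  19 | 00101101000110 | 0 | 1
  20 | 01011010001101 | 0 | 0
  21 | 10110100011010 | 1 | 0
  22 | 01101000110100 | 0 | 0
  23 | 11010001101000 | 1 | 1
  24 | 10100011010001 | 1 | 1
  25 | 01000110100011 | 0 | 1
  26 | 10001101000111 | 1 | 1
  27 | 00011010001111 | 0 | 0
  28 | 00110100011110 | 0 | 0
  29 | 01101000111100 | 0 | 0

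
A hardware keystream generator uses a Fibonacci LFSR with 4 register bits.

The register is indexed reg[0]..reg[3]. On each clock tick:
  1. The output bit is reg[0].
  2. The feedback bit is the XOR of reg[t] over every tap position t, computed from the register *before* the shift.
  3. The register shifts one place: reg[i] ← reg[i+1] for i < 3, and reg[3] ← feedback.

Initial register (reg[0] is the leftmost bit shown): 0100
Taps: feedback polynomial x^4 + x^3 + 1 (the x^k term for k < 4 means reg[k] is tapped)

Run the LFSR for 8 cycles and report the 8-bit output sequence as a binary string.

tick  register→output (feedback)
  0  0100→0 (0)
  1  1000→1 (1)
  2  0001→0 (1)
  3  0011→0 (1)
  4  0111→0 (1)
  5  1111→1 (0)
  6  1110→1 (1)
  7  1101→1 (0)

01000111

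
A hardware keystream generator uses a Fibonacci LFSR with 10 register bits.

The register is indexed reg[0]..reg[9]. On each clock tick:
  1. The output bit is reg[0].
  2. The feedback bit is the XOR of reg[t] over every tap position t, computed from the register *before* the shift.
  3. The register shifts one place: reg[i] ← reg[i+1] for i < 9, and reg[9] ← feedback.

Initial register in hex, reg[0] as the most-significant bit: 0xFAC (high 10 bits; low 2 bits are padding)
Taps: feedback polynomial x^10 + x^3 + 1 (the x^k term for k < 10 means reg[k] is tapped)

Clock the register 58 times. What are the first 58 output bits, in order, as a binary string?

1111101011001011001001001000000000100000010010001000001100

k : reg_k → out_k, fb_k
0: 1111101011 → 1, fb=0
1: 1111010110 → 1, fb=0
2: 1110101100 → 1, fb=1
3: 1101011001 → 1, fb=0
4: 1010110010 → 1, fb=1
5: 0101100101 → 0, fb=1
6: 1011001011 → 1, fb=0
7: 0110010110 → 0, fb=0
8: 1100101100 → 1, fb=1
9: 1001011001 → 1, fb=0
10: 0010110010 → 0, fb=0
11: 0101100100 → 0, fb=1
12: 1011001001 → 1, fb=0
13: 0110010010 → 0, fb=0
14: 1100100100 → 1, fb=1
15: 1001001001 → 1, fb=0
16: 0010010010 → 0, fb=0
17: 0100100100 → 0, fb=0
18: 1001001000 → 1, fb=0
19: 0010010000 → 0, fb=0
20: 0100100000 → 0, fb=0
21: 1001000000 → 1, fb=0
22: 0010000000 → 0, fb=0
23: 0100000000 → 0, fb=0
24: 1000000000 → 1, fb=1
25: 0000000001 → 0, fb=0
26: 0000000010 → 0, fb=0
27: 0000000100 → 0, fb=0
28: 0000001000 → 0, fb=0
29: 0000010000 → 0, fb=0
30: 0000100000 → 0, fb=0
31: 0001000000 → 0, fb=1
32: 0010000001 → 0, fb=0
33: 0100000010 → 0, fb=0
34: 1000000100 → 1, fb=1
35: 0000001001 → 0, fb=0
36: 0000010010 → 0, fb=0
37: 0000100100 → 0, fb=0
38: 0001001000 → 0, fb=1
39: 0010010001 → 0, fb=0
40: 0100100010 → 0, fb=0
41: 1001000100 → 1, fb=0
42: 0010001000 → 0, fb=0
43: 0100010000 → 0, fb=0
44: 1000100000 → 1, fb=1
45: 0001000001 → 0, fb=1
46: 0010000011 → 0, fb=0
47: 0100000110 → 0, fb=0
48: 1000001100 → 1, fb=1
49: 0000011001 → 0, fb=0
50: 0000110010 → 0, fb=0
51: 0001100100 → 0, fb=1
52: 0011001001 → 0, fb=1
53: 0110010011 → 0, fb=0
54: 1100100110 → 1, fb=1
55: 1001001101 → 1, fb=0
56: 0010011010 → 0, fb=0
57: 0100110100 → 0, fb=0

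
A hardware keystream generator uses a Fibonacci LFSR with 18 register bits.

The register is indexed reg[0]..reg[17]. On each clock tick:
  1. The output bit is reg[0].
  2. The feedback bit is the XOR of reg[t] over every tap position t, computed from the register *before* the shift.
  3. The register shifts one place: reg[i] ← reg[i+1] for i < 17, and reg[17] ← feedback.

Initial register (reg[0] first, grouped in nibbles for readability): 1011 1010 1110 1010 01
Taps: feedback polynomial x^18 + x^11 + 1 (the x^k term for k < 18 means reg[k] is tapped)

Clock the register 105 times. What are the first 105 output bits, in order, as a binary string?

101110101110101001111010010011100000001010010110101011011111111001010111110100000011010110011111001100110

tick  register→output (feedback)
  0  101110101110101001→1 (1)
  1  011101011101010011→0 (1)
  2  111010111010100111→1 (1)
  3  110101110101001111→1 (0)
  4  101011101010011110→1 (1)
  5  010111010100111101→0 (0)
  6  101110101001111010→1 (0)
  7  011101010011110100→0 (1)
  8  111010100111101001→1 (0)
  9  110101001111010010→1 (0)
 10  101010011110100100→1 (1)
 11  010100111101001001→0 (1)
 12  101001111010010011→1 (1)
 13  010011110100100111→0 (0)
 14  100111101001001110→1 (0)
 15  001111010010011100→0 (0)
 16  011110100100111000→0 (0)
 17  111101001001110000→1 (0)
 18  111010010011100000→1 (0)
 19  110100100111000000→1 (0)
 20  101001001110000000→1 (1)
 21  010010011100000001→0 (0)
 22  100100111000000010→1 (1)
 23  001001110000000101→0 (0)
 24  010011100000001010→0 (0)
 25  100111000000010100→1 (1)
 26  001110000000101001→0 (0)
 27  011100000001010010→0 (1)
 28  111000000010100101→1 (1)
 29  110000000101001011→1 (0)
 30  100000001010010110→1 (1)
 31  000000010100101101→0 (0)
 32  000000101001011010→0 (1)
 33  000001010010110101→0 (0)
 34  000010100101101010→0 (1)
 35  000101001011010101→0 (1)
 36  001010010110101011→0 (0)
 37  010100101101010110→0 (1)
 38  101001011010101101→1 (1)
 39  010010110101011011→0 (1)
 40  100101101010110111→1 (1)
 41  001011010101101111→0 (1)
 42  010110101011011111→0 (1)
 43  101101010110111111→1 (1)
 44  011010101101111111→0 (1)
 45  110101011011111111→1 (0)
 46  101010110111111110→1 (0)
 47  010101101111111100→0 (1)
 48  101011011111111001→1 (0)
 49  010110111111110010→0 (1)
 50  101101111111100101→1 (0)
 51  011011111111001010→0 (1)
 52  110111111110010101→1 (1)
 53  101111111100101011→1 (1)
 54  011111111001010111→0 (1)
 55  111111110010101111→1 (1)
 56  111111100101011111→1 (0)
 57  111111001010111110→1 (1)
 58  111110010101111101→1 (0)
 59  111100101011111010→1 (0)
 60  111001010111110100→1 (0)
 61  110010101111101000→1 (0)
 62  100101011111010000→1 (0)
 63  001010111110100000→0 (0)
 64  010101111101000000→0 (1)
 65  101011111010000001→1 (1)
 66  010111110100000011→0 (0)
 67  101111101000000110→1 (1)
 68  011111010000001101→0 (0)
 69  111110100000011010→1 (1)
 70  111101000000110101→1 (1)
 71  111010000001101011→1 (0)
 72  110100000011010110→1 (0)
 73  101000000110101100→1 (1)
 74  010000001101011001→0 (1)
 75  100000011010110011→1 (1)
 76  000000110101100111→0 (1)
 77  000001101011001111→0 (1)
 78  000011010110011111→0 (0)
 79  000110101100111110→0 (0)
 80  001101011001111100→0 (1)
 81  011010110011111001→0 (1)
 82  110101100111110011→1 (0)
 83  101011001111100110→1 (0)
 84  010110011111001100→0 (1)
 85  101100111110011001→1 (1)
 86  011001111100110011→0 (0)
 87  110011111001100110→1 (0)
 88  100111110011001100→1 (0)
 89  001111100110011000→0 (0)
 90  011111001100110000→0 (0)
 91  111110011001100000→1 (0)
 92  111100110011000000→1 (0)
 93  111001100110000000→1 (1)
 94  110011001100000001→1 (1)
 95  100110011000000011→1 (1)
 96  001100110000000111→0 (0)
 97  011001100000001110→0 (0)
 98  110011000000011100→1 (1)
 99  100110000000111001→1 (1)
100  001100000001110011→0 (1)
101  011000000011100111→0 (1)
102  110000000111001111→1 (0)
103  100000001110011110→1 (1)
104  000000011100111101→0 (0)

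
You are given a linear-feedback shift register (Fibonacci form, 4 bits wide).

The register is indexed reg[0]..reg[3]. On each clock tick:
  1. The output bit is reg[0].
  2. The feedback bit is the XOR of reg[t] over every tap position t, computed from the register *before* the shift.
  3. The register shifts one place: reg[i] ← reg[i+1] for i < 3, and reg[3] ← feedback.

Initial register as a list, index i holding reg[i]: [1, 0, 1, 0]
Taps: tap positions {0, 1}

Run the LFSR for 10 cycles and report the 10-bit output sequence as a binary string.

1010111100

k : reg_k → out_k, fb_k
0: 1010 → 1, fb=1
1: 0101 → 0, fb=1
2: 1011 → 1, fb=1
3: 0111 → 0, fb=1
4: 1111 → 1, fb=0
5: 1110 → 1, fb=0
6: 1100 → 1, fb=0
7: 1000 → 1, fb=1
8: 0001 → 0, fb=0
9: 0010 → 0, fb=0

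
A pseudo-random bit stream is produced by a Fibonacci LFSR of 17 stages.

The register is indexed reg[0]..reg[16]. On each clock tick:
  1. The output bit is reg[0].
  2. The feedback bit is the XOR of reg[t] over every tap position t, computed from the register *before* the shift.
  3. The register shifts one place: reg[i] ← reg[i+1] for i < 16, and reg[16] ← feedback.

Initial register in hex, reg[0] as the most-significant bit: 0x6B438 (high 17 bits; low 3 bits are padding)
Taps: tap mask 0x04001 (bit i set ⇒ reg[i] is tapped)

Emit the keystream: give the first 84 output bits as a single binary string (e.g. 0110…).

step | reg (before) | out | fb
   0 | 01101011010000111 | 0 | 1
   1 | 11010110100001111 | 1 | 0
   2 | 10101101000011110 | 1 | 0
   3 | 01011010000111100 | 0 | 1
   4 | 10110100001111001 | 1 | 1
   5 | 01101000011110011 | 0 | 0
   6 | 11010000111100110 | 1 | 0
   7 | 10100001111001100 | 1 | 0
   8 | 01000011110011000 | 0 | 0
   9 | 10000111100110000 | 1 | 1
  10 | 00001111001100001 | 0 | 0
  11 | 00011110011000010 | 0 | 0
  12 | 00111100110000100 | 0 | 1
  13 | 01111001100001001 | 0 | 0
  14 | 11110011000010010 | 1 | 1
  15 | 11100110000100101 | 1 | 0
  16 | 11001100001001010 | 1 | 1
  17 | 10011000010010101 | 1 | 0
  18 | 00110000100101010 | 0 | 0
  19 | 01100001001010100 | 0 | 1
  20 | 11000010010101001 | 1 | 1
  21 | 10000100101010011 | 1 | 1
  22 | 00001001010100111 | 0 | 1
  23 | 00010010101001111 | 0 | 1
  24 | 00100101010011111 | 0 | 1
  25 | 01001010100111111 | 0 | 1
  26 | 10010101001111111 | 1 | 0
  27 | 00101010011111110 | 0 | 1
  28 | 01010100111111101 | 0 | 1
  29 | 10101001111111011 | 1 | 1
  30 | 01010011111110111 | 0 | 1
  31 | 10100111111101111 | 1 | 0
  32 | 01001111111011110 | 0 | 1
  33 | 10011111110111101 | 1 | 0
  34 | 00111111101111010 | 0 | 0
  35 | 01111111011110100 | 0 | 1
  36 | 11111110111101001 | 1 | 1
  37 | 11111101111010011 | 1 | 1
  38 | 11111011110100111 | 1 | 0
  39 | 11110111101001110 | 1 | 0
  40 | 11101111010011100 | 1 | 0
  41 | 11011110100111000 | 1 | 1
  42 | 10111101001110001 | 1 | 1
  43 | 01111010011100011 | 0 | 0
  44 | 11110100111000110 | 1 | 0
  45 | 11101001110001100 | 1 | 0
  46 | 11010011100011000 | 1 | 1
  47 | 10100111000110001 | 1 | 1
  48 | 01001110001100011 | 0 | 0
  49 | 10011100011000110 | 1 | 0
  50 | 00111000110001100 | 0 | 1
  51 | 01110001100011001 | 0 | 0
  52 | 11100011000110010 | 1 | 1
  53 | 11000110001100101 | 1 | 0
  54 | 10001100011001010 | 1 | 1
  55 | 00011000110010101 | 0 | 1
  56 | 00110001100101011 | 0 | 0
  57 | 01100011001010110 | 0 | 1
  58 | 11000110010101101 | 1 | 0
  59 | 10001100101011010 | 1 | 1
  60 | 00011001010110101 | 0 | 1
  61 | 00110010101101011 | 0 | 0
  62 | 01100101011010110 | 0 | 1
  63 | 11001010110101101 | 1 | 0
  64 | 10010101101011010 | 1 | 1
  65 | 00101011010110101 | 0 | 1
  66 | 01010110101101011 | 0 | 0
  67 | 10101101011010110 | 1 | 0
  68 | 01011010110101100 | 0 | 1
  69 | 10110101101011001 | 1 | 1
  70 | 01101011010110011 | 0 | 0
  71 | 11010110101100110 | 1 | 0
  72 | 10101101011001100 | 1 | 0
  73 | 01011010110011000 | 0 | 0
  74 | 10110101100110000 | 1 | 1
  75 | 01101011001100001 | 0 | 0
  76 | 11010110011000010 | 1 | 1
  77 | 10101100110000101 | 1 | 0
  78 | 01011001100001010 | 0 | 0
  79 | 10110011000010100 | 1 | 0
  80 | 01100110000101000 | 0 | 0
  81 | 11001100001010000 | 1 | 1
  82 | 10011000010100001 | 1 | 1
  83 | 00110000101000011 | 0 | 0

011010110100001111001100001001010100111111101111010011100011000110010101101011010110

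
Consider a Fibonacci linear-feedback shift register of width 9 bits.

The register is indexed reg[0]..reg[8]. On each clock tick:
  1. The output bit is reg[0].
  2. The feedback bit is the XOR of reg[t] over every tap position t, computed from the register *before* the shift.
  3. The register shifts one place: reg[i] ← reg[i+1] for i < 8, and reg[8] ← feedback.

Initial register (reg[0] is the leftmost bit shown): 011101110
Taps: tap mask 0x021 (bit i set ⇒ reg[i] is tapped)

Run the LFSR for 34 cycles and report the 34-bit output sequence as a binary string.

0111011101001111010100101000000101

step | reg (before) | out | fb
   0 | 011101110 | 0 | 1
   1 | 111011101 | 1 | 0
   2 | 110111010 | 1 | 0
   3 | 101110100 | 1 | 1
   4 | 011101001 | 0 | 1
   5 | 111010011 | 1 | 1
   6 | 110100111 | 1 | 1
   7 | 101001111 | 1 | 0
   8 | 010011110 | 0 | 1
   9 | 100111101 | 1 | 0
  10 | 001111010 | 0 | 1
  11 | 011110101 | 0 | 0
  12 | 111101010 | 1 | 0
  13 | 111010100 | 1 | 1
  14 | 110101001 | 1 | 0
  15 | 101010010 | 1 | 1
  16 | 010100101 | 0 | 0
  17 | 101001010 | 1 | 0
  18 | 010010100 | 0 | 0
  19 | 100101000 | 1 | 0
  20 | 001010000 | 0 | 0
  21 | 010100000 | 0 | 0
  22 | 101000000 | 1 | 1
  23 | 010000001 | 0 | 0
  24 | 100000010 | 1 | 1
  25 | 000000101 | 0 | 0
  26 | 000001010 | 0 | 1
  27 | 000010101 | 0 | 0
  28 | 000101010 | 0 | 1
  29 | 001010101 | 0 | 0
  30 | 010101010 | 0 | 1
  31 | 101010101 | 1 | 1
  32 | 010101011 | 0 | 1
  33 | 101010111 | 1 | 1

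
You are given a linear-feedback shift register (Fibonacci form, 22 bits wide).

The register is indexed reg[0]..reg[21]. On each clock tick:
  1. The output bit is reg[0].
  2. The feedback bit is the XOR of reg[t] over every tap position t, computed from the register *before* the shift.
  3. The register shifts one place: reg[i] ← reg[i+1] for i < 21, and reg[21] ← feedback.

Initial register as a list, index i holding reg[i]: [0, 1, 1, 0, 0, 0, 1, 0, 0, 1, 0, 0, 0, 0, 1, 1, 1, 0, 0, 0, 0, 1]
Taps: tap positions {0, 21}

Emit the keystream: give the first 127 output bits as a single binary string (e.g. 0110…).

0110001001000011100001101111000111110100000100101000010101100000011100111110011011111110100010101110110101010011110011010010011

k : reg_k → out_k, fb_k
0: 0110001001000011100001 → 0, fb=1
1: 1100010010000111000011 → 1, fb=0
2: 1000100100001110000110 → 1, fb=1
3: 0001001000011100001101 → 0, fb=1
4: 0010010000111000011011 → 0, fb=1
5: 0100100001110000110111 → 0, fb=1
6: 1001000011100001101111 → 1, fb=0
7: 0010000111000011011110 → 0, fb=0
8: 0100001110000110111100 → 0, fb=0
9: 1000011100001101111000 → 1, fb=1
10: 0000111000011011110001 → 0, fb=1
11: 0001110000110111100011 → 0, fb=1
12: 0011100001101111000111 → 0, fb=1
13: 0111000011011110001111 → 0, fb=1
14: 1110000110111100011111 → 1, fb=0
15: 1100001101111000111110 → 1, fb=1
16: 1000011011110001111101 → 1, fb=0
17: 0000110111100011111010 → 0, fb=0
18: 0001101111000111110100 → 0, fb=0
19: 0011011110001111101000 → 0, fb=0
20: 0110111100011111010000 → 0, fb=0
21: 1101111000111110100000 → 1, fb=1
22: 1011110001111101000001 → 1, fb=0
23: 0111100011111010000010 → 0, fb=0
24: 1111000111110100000100 → 1, fb=1
25: 1110001111101000001001 → 1, fb=0
26: 1100011111010000010010 → 1, fb=1
27: 1000111110100000100101 → 1, fb=0
28: 0001111101000001001010 → 0, fb=0
29: 0011111010000010010100 → 0, fb=0
30: 0111110100000100101000 → 0, fb=0
31: 1111101000001001010000 → 1, fb=1
32: 1111010000010010100001 → 1, fb=0
33: 1110100000100101000010 → 1, fb=1
34: 1101000001001010000101 → 1, fb=0
35: 1010000010010100001010 → 1, fb=1
36: 0100000100101000010101 → 0, fb=1
37: 1000001001010000101011 → 1, fb=0
38: 0000010010100001010110 → 0, fb=0
39: 0000100101000010101100 → 0, fb=0
40: 0001001010000101011000 → 0, fb=0
41: 0010010100001010110000 → 0, fb=0
42: 0100101000010101100000 → 0, fb=0
43: 1001010000101011000000 → 1, fb=1
44: 0010100001010110000001 → 0, fb=1
45: 0101000010101100000011 → 0, fb=1
46: 1010000101011000000111 → 1, fb=0
47: 0100001010110000001110 → 0, fb=0
48: 1000010101100000011100 → 1, fb=1
49: 0000101011000000111001 → 0, fb=1
50: 0001010110000001110011 → 0, fb=1
51: 0010101100000011100111 → 0, fb=1
52: 0101011000000111001111 → 0, fb=1
53: 1010110000001110011111 → 1, fb=0
54: 0101100000011100111110 → 0, fb=0
55: 1011000000111001111100 → 1, fb=1
56: 0110000001110011111001 → 0, fb=1
57: 1100000011100111110011 → 1, fb=0
58: 1000000111001111100110 → 1, fb=1
59: 0000001110011111001101 → 0, fb=1
60: 0000011100111110011011 → 0, fb=1
61: 0000111001111100110111 → 0, fb=1
62: 0001110011111001101111 → 0, fb=1
63: 0011100111110011011111 → 0, fb=1
64: 0111001111100110111111 → 0, fb=1
65: 1110011111001101111111 → 1, fb=0
66: 1100111110011011111110 → 1, fb=1
67: 1001111100110111111101 → 1, fb=0
68: 0011111001101111111010 → 0, fb=0
69: 0111110011011111110100 → 0, fb=0
70: 1111100110111111101000 → 1, fb=1
71: 1111001101111111010001 → 1, fb=0
72: 1110011011111110100010 → 1, fb=1
73: 1100110111111101000101 → 1, fb=0
74: 1001101111111010001010 → 1, fb=1
75: 0011011111110100010101 → 0, fb=1
76: 0110111111101000101011 → 0, fb=1
77: 1101111111010001010111 → 1, fb=0
78: 1011111110100010101110 → 1, fb=1
79: 0111111101000101011101 → 0, fb=1
80: 1111111010001010111011 → 1, fb=0
81: 1111110100010101110110 → 1, fb=1
82: 1111101000101011101101 → 1, fb=0
83: 1111010001010111011010 → 1, fb=1
84: 1110100010101110110101 → 1, fb=0
85: 1101000101011101101010 → 1, fb=1
86: 1010001010111011010101 → 1, fb=0
87: 0100010101110110101010 → 0, fb=0
88: 1000101011101101010100 → 1, fb=1
89: 0001010111011010101001 → 0, fb=1
90: 0010101110110101010011 → 0, fb=1
91: 0101011101101010100111 → 0, fb=1
92: 1010111011010101001111 → 1, fb=0
93: 0101110110101010011110 → 0, fb=0
94: 1011101101010100111100 → 1, fb=1
95: 0111011010101001111001 → 0, fb=1
96: 1110110101010011110011 → 1, fb=0
97: 1101101010100111100110 → 1, fb=1
98: 1011010101001111001101 → 1, fb=0
99: 0110101010011110011010 → 0, fb=0
100: 1101010100111100110100 → 1, fb=1
101: 1010101001111001101001 → 1, fb=0
102: 0101010011110011010010 → 0, fb=0
103: 1010100111100110100100 → 1, fb=1
104: 0101001111001101001001 → 0, fb=1
105: 1010011110011010010011 → 1, fb=0
106: 0100111100110100100110 → 0, fb=0
107: 1001111001101001001100 → 1, fb=1
108: 0011110011010010011001 → 0, fb=1
109: 0111100110100100110011 → 0, fb=1
110: 1111001101001001100111 → 1, fb=0
111: 1110011010010011001110 → 1, fb=1
112: 1100110100100110011101 → 1, fb=0
113: 1001101001001100111010 → 1, fb=1
114: 0011010010011001110101 → 0, fb=1
115: 0110100100110011101011 → 0, fb=1
116: 1101001001100111010111 → 1, fb=0
117: 1010010011001110101110 → 1, fb=1
118: 0100100110011101011101 → 0, fb=1
119: 1001001100111010111011 → 1, fb=0
120: 0010011001110101110110 → 0, fb=0
121: 0100110011101011101100 → 0, fb=0
122: 1001100111010111011000 → 1, fb=1
123: 0011001110101110110001 → 0, fb=1
124: 0110011101011101100011 → 0, fb=1
125: 1100111010111011000111 → 1, fb=0
126: 1001110101110110001110 → 1, fb=1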